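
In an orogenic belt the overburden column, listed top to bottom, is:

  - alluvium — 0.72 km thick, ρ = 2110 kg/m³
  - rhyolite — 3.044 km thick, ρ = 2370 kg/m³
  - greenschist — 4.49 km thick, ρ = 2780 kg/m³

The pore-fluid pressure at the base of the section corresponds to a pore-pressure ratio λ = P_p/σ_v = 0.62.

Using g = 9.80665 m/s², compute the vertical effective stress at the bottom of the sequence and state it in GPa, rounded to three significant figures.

0.0791 GPa

Overburden (lithostatic) stress σ_v:
alluvium: 2110 kg/m³ × 9.80665 m/s² × 720 m = 1.490×10^7 Pa = 14.90 MPa
rhyolite: 2370 kg/m³ × 9.80665 m/s² × 3044 m = 7.075×10^7 Pa = 70.75 MPa
greenschist: 2780 kg/m³ × 9.80665 m/s² × 4490 m = 1.224×10^8 Pa = 122.4 MPa
Total = 14.90 + 70.75 + 122.4 = 208.05 MPa
Pore pressure P_p = λ·σ_v = 0.62 × 208.1 MPa = 129.0 MPa
Effective stress σ' = σ_v − P_p = 208.1 − 129.0 = 79.061 MPa = 0.079061 GPa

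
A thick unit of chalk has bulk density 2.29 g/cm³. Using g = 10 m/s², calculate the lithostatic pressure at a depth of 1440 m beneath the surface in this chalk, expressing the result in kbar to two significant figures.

chalk: 2290 kg/m³ × 10 m/s² × 1440 m = 3.298×10^7 Pa = 0.3298 kbar

0.33 kbar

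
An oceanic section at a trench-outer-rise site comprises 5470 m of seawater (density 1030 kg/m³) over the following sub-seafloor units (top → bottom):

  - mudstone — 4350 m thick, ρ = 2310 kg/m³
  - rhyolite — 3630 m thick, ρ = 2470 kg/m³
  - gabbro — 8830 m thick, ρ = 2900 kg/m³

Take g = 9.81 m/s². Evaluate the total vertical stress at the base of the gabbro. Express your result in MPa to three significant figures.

493 MPa

seawater: 1030 kg/m³ × 9.81 m/s² × 5470 m = 5.527×10^7 Pa = 55.27 MPa
mudstone: 2310 kg/m³ × 9.81 m/s² × 4350 m = 9.858×10^7 Pa = 98.58 MPa
rhyolite: 2470 kg/m³ × 9.81 m/s² × 3630 m = 8.796×10^7 Pa = 87.96 MPa
gabbro: 2900 kg/m³ × 9.81 m/s² × 8830 m = 2.512×10^8 Pa = 251.2 MPa
Total = 55.27 + 98.58 + 87.96 + 251.2 = 493.01 MPa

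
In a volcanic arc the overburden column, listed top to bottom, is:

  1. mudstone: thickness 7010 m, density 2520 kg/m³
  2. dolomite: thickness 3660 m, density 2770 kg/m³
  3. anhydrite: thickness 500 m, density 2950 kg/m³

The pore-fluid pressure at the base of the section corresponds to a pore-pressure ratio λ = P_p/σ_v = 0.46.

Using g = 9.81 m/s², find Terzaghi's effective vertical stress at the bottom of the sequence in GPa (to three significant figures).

Overburden (lithostatic) stress σ_v:
mudstone: 2520 kg/m³ × 9.81 m/s² × 7010 m = 1.733×10^8 Pa = 173.3 MPa
dolomite: 2770 kg/m³ × 9.81 m/s² × 3660 m = 9.946×10^7 Pa = 99.46 MPa
anhydrite: 2950 kg/m³ × 9.81 m/s² × 500 m = 1.447×10^7 Pa = 14.47 MPa
Total = 173.3 + 99.46 + 14.47 = 287.22 MPa
Pore pressure P_p = λ·σ_v = 0.46 × 287.2 MPa = 132.1 MPa
Effective stress σ' = σ_v − P_p = 287.2 − 132.1 = 155.10 MPa = 0.15510 GPa

0.155 GPa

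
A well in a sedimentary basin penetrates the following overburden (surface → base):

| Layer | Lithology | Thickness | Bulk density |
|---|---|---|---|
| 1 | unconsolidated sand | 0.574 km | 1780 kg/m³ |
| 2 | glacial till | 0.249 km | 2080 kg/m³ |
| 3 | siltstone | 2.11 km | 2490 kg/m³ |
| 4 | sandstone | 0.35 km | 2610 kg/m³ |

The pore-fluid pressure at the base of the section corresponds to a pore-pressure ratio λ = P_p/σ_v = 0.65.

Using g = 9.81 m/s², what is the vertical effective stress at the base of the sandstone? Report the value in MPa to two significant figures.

Overburden (lithostatic) stress σ_v:
unconsolidated sand: 1780 kg/m³ × 9.81 m/s² × 574 m = 1.002×10^7 Pa = 10.02 MPa
glacial till: 2080 kg/m³ × 9.81 m/s² × 249 m = 5.081×10^6 Pa = 5.081 MPa
siltstone: 2490 kg/m³ × 9.81 m/s² × 2110 m = 5.154×10^7 Pa = 51.54 MPa
sandstone: 2610 kg/m³ × 9.81 m/s² × 350 m = 8.961×10^6 Pa = 8.961 MPa
Total = 10.02 + 5.081 + 51.54 + 8.961 = 75.606 MPa
Pore pressure P_p = λ·σ_v = 0.65 × 75.61 MPa = 49.14 MPa
Effective stress σ' = σ_v − P_p = 75.61 − 49.14 = 26.462 MPa

26 MPa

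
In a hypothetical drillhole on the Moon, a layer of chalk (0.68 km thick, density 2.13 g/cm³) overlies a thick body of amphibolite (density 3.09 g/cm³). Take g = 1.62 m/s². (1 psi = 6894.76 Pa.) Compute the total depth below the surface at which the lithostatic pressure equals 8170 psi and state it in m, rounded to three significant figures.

Pressure at base of upper layers: 2130×1.62×680 = 2.346×10^6 Pa = 340.3 psi
Remaining pressure to be supplied by amphibolite: 5.633×10^7 − 2.346×10^6 = 5.398×10^7 Pa
Additional depth in amphibolite = 5.398×10^7 Pa / (3090 kg/m³ × 1.62 m/s²) = 10784 m
Total depth = 680 m + 10784 m = 11464 m

11500 m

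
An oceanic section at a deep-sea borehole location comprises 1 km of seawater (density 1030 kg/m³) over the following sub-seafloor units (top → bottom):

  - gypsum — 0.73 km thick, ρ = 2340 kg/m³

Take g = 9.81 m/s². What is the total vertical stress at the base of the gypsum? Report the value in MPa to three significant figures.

26.9 MPa

seawater: 1030 kg/m³ × 9.81 m/s² × 1000 m = 1.010×10^7 Pa = 10.10 MPa
gypsum: 2340 kg/m³ × 9.81 m/s² × 730 m = 1.676×10^7 Pa = 16.76 MPa
Total = 10.10 + 16.76 = 26.862 MPa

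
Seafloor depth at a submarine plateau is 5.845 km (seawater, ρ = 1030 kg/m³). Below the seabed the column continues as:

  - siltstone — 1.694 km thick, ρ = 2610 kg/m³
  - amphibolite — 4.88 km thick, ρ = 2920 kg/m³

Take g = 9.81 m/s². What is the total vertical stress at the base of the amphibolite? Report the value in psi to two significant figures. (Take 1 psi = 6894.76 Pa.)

seawater: 1030 kg/m³ × 9.81 m/s² × 5845 m = 5.906×10^7 Pa = 8566 psi
siltstone: 2610 kg/m³ × 9.81 m/s² × 1694 m = 4.337×10^7 Pa = 6291 psi
amphibolite: 2920 kg/m³ × 9.81 m/s² × 4880 m = 1.398×10^8 Pa = 20275 psi
Total = 8566 + 6291 + 20275 = 35131 psi

35000 psi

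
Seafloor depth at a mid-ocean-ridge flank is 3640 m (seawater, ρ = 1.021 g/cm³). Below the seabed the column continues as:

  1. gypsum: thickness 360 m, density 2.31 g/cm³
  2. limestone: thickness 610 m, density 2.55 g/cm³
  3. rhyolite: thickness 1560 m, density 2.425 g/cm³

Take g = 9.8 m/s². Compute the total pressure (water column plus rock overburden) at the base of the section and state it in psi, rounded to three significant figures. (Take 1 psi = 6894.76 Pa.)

seawater: 1021 kg/m³ × 9.8 m/s² × 3640 m = 3.642×10^7 Pa = 5282 psi
gypsum: 2310 kg/m³ × 9.8 m/s² × 360 m = 8.150×10^6 Pa = 1182 psi
limestone: 2550 kg/m³ × 9.8 m/s² × 610 m = 1.524×10^7 Pa = 2211 psi
rhyolite: 2425 kg/m³ × 9.8 m/s² × 1560 m = 3.707×10^7 Pa = 5377 psi
Total = 5282 + 1182 + 2211 + 5377 = 14052 psi

14100 psi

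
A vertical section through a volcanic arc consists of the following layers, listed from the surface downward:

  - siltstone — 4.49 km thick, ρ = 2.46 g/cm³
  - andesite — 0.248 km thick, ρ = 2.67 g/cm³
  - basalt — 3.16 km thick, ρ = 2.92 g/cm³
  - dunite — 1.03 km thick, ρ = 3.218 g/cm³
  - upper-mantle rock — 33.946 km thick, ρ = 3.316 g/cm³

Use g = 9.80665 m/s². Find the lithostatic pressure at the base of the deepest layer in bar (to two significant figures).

13000 bar

siltstone: 2460 kg/m³ × 9.80665 m/s² × 4490 m = 1.083×10^8 Pa = 1083 bar
andesite: 2670 kg/m³ × 9.80665 m/s² × 248 m = 6.494×10^6 Pa = 64.94 bar
basalt: 2920 kg/m³ × 9.80665 m/s² × 3160 m = 9.049×10^7 Pa = 904.9 bar
dunite: 3218 kg/m³ × 9.80665 m/s² × 1030 m = 3.250×10^7 Pa = 325.0 bar
upper-mantle rock: 3316 kg/m³ × 9.80665 m/s² × 33946 m = 1.104×10^9 Pa = 11039 bar
Total = 1083 + 64.94 + 904.9 + 325.0 + 11039 = 13417 bar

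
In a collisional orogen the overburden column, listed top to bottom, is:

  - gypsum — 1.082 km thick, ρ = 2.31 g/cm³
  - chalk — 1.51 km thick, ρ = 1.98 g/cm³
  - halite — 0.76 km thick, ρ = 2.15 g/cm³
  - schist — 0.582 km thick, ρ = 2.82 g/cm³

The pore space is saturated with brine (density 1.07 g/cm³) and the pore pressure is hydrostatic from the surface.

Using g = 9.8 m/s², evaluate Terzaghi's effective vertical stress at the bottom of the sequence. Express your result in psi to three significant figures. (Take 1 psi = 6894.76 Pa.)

Overburden (lithostatic) stress σ_v:
gypsum: 2310 kg/m³ × 9.8 m/s² × 1082 m = 2.449×10^7 Pa = 24.49 MPa
chalk: 1980 kg/m³ × 9.8 m/s² × 1510 m = 2.930×10^7 Pa = 29.30 MPa
halite: 2150 kg/m³ × 9.8 m/s² × 760 m = 1.601×10^7 Pa = 16.01 MPa
schist: 2820 kg/m³ × 9.8 m/s² × 582 m = 1.608×10^7 Pa = 16.08 MPa
Total = 24.49 + 29.30 + 16.01 + 16.08 = 85.892 MPa
Pore pressure P_p = 1070 kg/m³ × 9.8 m/s² × 3934 m = 4.125×10^7 Pa = 41.25 MPa
Effective stress σ' = σ_v − P_p = 85.89 − 41.25 = 44.640 MPa = 6474.5 psi

6470 psi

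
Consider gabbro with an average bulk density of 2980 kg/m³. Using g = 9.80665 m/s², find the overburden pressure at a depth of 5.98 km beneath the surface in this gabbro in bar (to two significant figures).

gabbro: 2980 kg/m³ × 9.80665 m/s² × 5980 m = 1.748×10^8 Pa = 1748 bar

1700 bar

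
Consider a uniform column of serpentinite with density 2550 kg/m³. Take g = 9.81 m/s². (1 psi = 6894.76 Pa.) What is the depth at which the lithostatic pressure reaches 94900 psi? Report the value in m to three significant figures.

26200 m

h = P/(ρg) = 94900 psi / (2550 kg/m³ × 9.81 m/s²) = 6.543×10^8 Pa / 25016 Pa/m = 26156 m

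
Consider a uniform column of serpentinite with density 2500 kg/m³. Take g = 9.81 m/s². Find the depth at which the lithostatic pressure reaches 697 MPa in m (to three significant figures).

28400 m

h = P/(ρg) = 697 MPa / (2500 kg/m³ × 9.81 m/s²) = 6.970×10^8 Pa / 24525 Pa/m = 28420 m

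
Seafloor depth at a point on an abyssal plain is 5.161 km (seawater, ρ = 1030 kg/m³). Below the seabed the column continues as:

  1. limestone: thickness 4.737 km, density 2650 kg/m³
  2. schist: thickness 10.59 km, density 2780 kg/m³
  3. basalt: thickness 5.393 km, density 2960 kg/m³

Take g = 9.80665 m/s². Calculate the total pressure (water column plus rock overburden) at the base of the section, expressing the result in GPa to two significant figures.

seawater: 1030 kg/m³ × 9.80665 m/s² × 5161 m = 5.213×10^7 Pa = 0.05213 GPa
limestone: 2650 kg/m³ × 9.80665 m/s² × 4737 m = 1.231×10^8 Pa = 0.1231 GPa
schist: 2780 kg/m³ × 9.80665 m/s² × 10590 m = 2.887×10^8 Pa = 0.2887 GPa
basalt: 2960 kg/m³ × 9.80665 m/s² × 5393 m = 1.565×10^8 Pa = 0.1565 GPa
Total = 0.05213 + 0.1231 + 0.2887 + 0.1565 = 0.62049 GPa

0.62 GPa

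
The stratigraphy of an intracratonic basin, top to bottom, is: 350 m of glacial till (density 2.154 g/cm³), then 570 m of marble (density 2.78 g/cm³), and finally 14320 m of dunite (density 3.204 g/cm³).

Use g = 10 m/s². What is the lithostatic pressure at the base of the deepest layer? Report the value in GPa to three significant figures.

glacial till: 2154 kg/m³ × 10 m/s² × 350 m = 7.539×10^6 Pa = 7.539×10^-3 GPa
marble: 2780 kg/m³ × 10 m/s² × 570 m = 1.585×10^7 Pa = 0.01585 GPa
dunite: 3204 kg/m³ × 10 m/s² × 14320 m = 4.588×10^8 Pa = 0.4588 GPa
Total = 7.539×10^-3 + 0.01585 + 0.4588 = 0.48220 GPa

0.482 GPa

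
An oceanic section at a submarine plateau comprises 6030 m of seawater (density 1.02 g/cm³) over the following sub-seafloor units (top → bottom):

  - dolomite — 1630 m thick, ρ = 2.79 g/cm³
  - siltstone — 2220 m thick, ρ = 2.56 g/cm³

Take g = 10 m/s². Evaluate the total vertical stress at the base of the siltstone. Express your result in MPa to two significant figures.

seawater: 1020 kg/m³ × 10 m/s² × 6030 m = 6.151×10^7 Pa = 61.51 MPa
dolomite: 2790 kg/m³ × 10 m/s² × 1630 m = 4.548×10^7 Pa = 45.48 MPa
siltstone: 2560 kg/m³ × 10 m/s² × 2220 m = 5.683×10^7 Pa = 56.83 MPa
Total = 61.51 + 45.48 + 56.83 = 163.81 MPa

160 MPa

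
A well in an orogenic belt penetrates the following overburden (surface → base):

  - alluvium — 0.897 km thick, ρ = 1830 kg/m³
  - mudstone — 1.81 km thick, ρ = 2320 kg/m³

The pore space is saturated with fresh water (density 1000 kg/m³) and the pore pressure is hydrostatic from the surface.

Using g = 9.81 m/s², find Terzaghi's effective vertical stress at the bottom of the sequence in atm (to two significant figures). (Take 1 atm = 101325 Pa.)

300 atm

Overburden (lithostatic) stress σ_v:
alluvium: 1830 kg/m³ × 9.81 m/s² × 897 m = 1.610×10^7 Pa = 16.10 MPa
mudstone: 2320 kg/m³ × 9.81 m/s² × 1810 m = 4.119×10^7 Pa = 41.19 MPa
Total = 16.10 + 41.19 = 57.297 MPa
Pore pressure P_p = 1000 kg/m³ × 9.81 m/s² × 2707 m = 2.656×10^7 Pa = 26.56 MPa
Effective stress σ' = σ_v − P_p = 57.30 − 26.56 = 30.742 MPa = 303.40 atm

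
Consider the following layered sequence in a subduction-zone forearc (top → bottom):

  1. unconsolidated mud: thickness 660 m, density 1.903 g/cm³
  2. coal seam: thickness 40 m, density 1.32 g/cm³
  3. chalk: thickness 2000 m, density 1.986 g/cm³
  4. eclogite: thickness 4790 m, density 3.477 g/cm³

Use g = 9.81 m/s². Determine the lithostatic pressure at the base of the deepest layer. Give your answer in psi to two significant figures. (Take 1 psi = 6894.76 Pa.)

31000 psi

unconsolidated mud: 1903 kg/m³ × 9.81 m/s² × 660 m = 1.232×10^7 Pa = 1787 psi
coal seam: 1320 kg/m³ × 9.81 m/s² × 40 m = 5.180×10^5 Pa = 75.12 psi
chalk: 1986 kg/m³ × 9.81 m/s² × 2000 m = 3.897×10^7 Pa = 5651 psi
eclogite: 3477 kg/m³ × 9.81 m/s² × 4790 m = 1.634×10^8 Pa = 23697 psi
Total = 1787 + 75.12 + 5651 + 23697 = 31210 psi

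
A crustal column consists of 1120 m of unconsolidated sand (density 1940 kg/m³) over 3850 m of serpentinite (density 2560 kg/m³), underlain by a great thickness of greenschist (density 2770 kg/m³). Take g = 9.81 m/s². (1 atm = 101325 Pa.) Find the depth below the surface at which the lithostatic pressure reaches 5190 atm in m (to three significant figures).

20000 m

Pressure at base of upper layers: 1940×9.81×1120 + 2560×9.81×3850 = 1.180×10^8 Pa = 1165 atm
Remaining pressure to be supplied by greenschist: 5.259×10^8 − 1.180×10^8 = 4.079×10^8 Pa
Additional depth in greenschist = 4.079×10^8 Pa / (2770 kg/m³ × 9.81 m/s²) = 15010 m
Total depth = 4970 m + 15010 m = 19980 m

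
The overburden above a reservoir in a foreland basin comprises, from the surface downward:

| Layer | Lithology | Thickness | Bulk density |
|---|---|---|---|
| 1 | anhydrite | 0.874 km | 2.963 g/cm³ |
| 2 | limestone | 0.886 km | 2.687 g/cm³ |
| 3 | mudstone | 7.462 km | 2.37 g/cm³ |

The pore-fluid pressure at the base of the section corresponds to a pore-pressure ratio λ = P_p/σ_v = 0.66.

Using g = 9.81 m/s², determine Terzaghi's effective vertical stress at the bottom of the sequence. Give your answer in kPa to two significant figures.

76000 kPa

Overburden (lithostatic) stress σ_v:
anhydrite: 2963 kg/m³ × 9.81 m/s² × 874 m = 2.540×10^7 Pa = 25.40 MPa
limestone: 2687 kg/m³ × 9.81 m/s² × 886 m = 2.335×10^7 Pa = 23.35 MPa
mudstone: 2370 kg/m³ × 9.81 m/s² × 7462 m = 1.735×10^8 Pa = 173.5 MPa
Total = 25.40 + 23.35 + 173.5 = 222.25 MPa
Pore pressure P_p = λ·σ_v = 0.66 × 222.2 MPa = 146.7 MPa
Effective stress σ' = σ_v − P_p = 222.2 − 146.7 = 75.564 MPa = 75564 kPa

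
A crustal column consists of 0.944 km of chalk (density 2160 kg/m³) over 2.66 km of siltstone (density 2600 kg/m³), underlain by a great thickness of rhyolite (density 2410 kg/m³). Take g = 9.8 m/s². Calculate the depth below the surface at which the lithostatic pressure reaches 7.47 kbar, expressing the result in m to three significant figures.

31500 m

Pressure at base of upper layers: 2160×9.8×944 + 2600×9.8×2660 = 8.776×10^7 Pa = 0.8776 kbar
Remaining pressure to be supplied by rhyolite: 7.470×10^8 − 8.776×10^7 = 6.592×10^8 Pa
Additional depth in rhyolite = 6.592×10^8 Pa / (2410 kg/m³ × 9.8 m/s²) = 27913 m
Total depth = 3604 m + 27913 m = 31517 m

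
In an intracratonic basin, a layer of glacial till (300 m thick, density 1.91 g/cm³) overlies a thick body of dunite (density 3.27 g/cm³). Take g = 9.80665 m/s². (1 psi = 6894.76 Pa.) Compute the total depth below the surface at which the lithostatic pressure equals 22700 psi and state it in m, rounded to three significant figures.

5010 m

Pressure at base of upper layers: 1910×9.80665×300 = 5.619×10^6 Pa = 815.0 psi
Remaining pressure to be supplied by dunite: 1.565×10^8 − 5.619×10^6 = 1.509×10^8 Pa
Additional depth in dunite = 1.509×10^8 Pa / (3270 kg/m³ × 9.80665 m/s²) = 4705.4 m
Total depth = 300 m + 4705.4 m = 5005.4 m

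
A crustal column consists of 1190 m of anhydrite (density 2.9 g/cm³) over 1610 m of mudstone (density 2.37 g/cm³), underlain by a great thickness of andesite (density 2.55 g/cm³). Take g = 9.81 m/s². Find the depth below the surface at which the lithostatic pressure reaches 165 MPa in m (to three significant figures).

Pressure at base of upper layers: 2900×9.81×1190 + 2370×9.81×1610 = 7.129×10^7 Pa = 71.29 MPa
Remaining pressure to be supplied by andesite: 1.650×10^8 − 7.129×10^7 = 9.371×10^7 Pa
Additional depth in andesite = 9.371×10^7 Pa / (2550 kg/m³ × 9.81 m/s²) = 3746.2 m
Total depth = 2800 m + 3746.2 m = 6546.2 m

6550 m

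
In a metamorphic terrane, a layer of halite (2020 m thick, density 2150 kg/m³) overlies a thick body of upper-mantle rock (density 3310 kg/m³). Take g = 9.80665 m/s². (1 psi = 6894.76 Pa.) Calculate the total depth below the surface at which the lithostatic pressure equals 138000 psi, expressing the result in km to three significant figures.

30.0 km

Pressure at base of upper layers: 2150×9.80665×2020 = 4.259×10^7 Pa = 6177 psi
Remaining pressure to be supplied by upper-mantle rock: 9.515×10^8 − 4.259×10^7 = 9.089×10^8 Pa
Additional depth in upper-mantle rock = 9.089×10^8 Pa / (3310 kg/m³ × 9.80665 m/s²) = 28000 m
Total depth = 2020 m + 28000 m = 30020 m
= 30.020 km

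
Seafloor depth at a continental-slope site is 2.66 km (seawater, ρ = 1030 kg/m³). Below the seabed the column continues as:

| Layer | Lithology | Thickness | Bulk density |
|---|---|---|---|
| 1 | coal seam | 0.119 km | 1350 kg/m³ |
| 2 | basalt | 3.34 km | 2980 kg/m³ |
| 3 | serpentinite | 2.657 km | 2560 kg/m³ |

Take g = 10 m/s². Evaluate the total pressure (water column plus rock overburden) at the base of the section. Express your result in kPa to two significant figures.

200000 kPa

seawater: 1030 kg/m³ × 10 m/s² × 2660 m = 2.740×10^7 Pa = 27398 kPa
coal seam: 1350 kg/m³ × 10 m/s² × 119 m = 1.607×10^6 Pa = 1606 kPa
basalt: 2980 kg/m³ × 10 m/s² × 3340 m = 9.953×10^7 Pa = 99532 kPa
serpentinite: 2560 kg/m³ × 10 m/s² × 2657 m = 6.802×10^7 Pa = 68019 kPa
Total = 27398 + 1606 + 99532 + 68019 = 1.9656×10^5 kPa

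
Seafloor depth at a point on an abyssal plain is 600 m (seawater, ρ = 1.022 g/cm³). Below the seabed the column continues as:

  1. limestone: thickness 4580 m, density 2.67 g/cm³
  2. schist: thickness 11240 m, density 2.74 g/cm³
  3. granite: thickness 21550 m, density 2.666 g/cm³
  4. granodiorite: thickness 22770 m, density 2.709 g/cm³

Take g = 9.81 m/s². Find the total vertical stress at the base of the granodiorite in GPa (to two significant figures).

1.6 GPa

seawater: 1022 kg/m³ × 9.81 m/s² × 600 m = 6.015×10^6 Pa = 6.015×10^-3 GPa
limestone: 2670 kg/m³ × 9.81 m/s² × 4580 m = 1.200×10^8 Pa = 0.1200 GPa
schist: 2740 kg/m³ × 9.81 m/s² × 11240 m = 3.021×10^8 Pa = 0.3021 GPa
granite: 2666 kg/m³ × 9.81 m/s² × 21550 m = 5.636×10^8 Pa = 0.5636 GPa
granodiorite: 2709 kg/m³ × 9.81 m/s² × 22770 m = 6.051×10^8 Pa = 0.6051 GPa
Total = 6.015×10^-3 + 0.1200 + 0.3021 + 0.5636 + 0.6051 = 1.5968 GPa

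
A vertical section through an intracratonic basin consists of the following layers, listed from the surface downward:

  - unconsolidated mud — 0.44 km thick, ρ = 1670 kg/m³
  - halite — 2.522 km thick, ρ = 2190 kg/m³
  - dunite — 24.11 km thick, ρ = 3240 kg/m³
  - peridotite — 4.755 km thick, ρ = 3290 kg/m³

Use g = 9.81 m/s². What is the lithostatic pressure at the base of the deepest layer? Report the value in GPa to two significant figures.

unconsolidated mud: 1670 kg/m³ × 9.81 m/s² × 440 m = 7.208×10^6 Pa = 7.208×10^-3 GPa
halite: 2190 kg/m³ × 9.81 m/s² × 2522 m = 5.418×10^7 Pa = 0.05418 GPa
dunite: 3240 kg/m³ × 9.81 m/s² × 24110 m = 7.663×10^8 Pa = 0.7663 GPa
peridotite: 3290 kg/m³ × 9.81 m/s² × 4755 m = 1.535×10^8 Pa = 0.1535 GPa
Total = 7.208×10^-3 + 0.05418 + 0.7663 + 0.1535 = 0.98118 GPa

0.98 GPa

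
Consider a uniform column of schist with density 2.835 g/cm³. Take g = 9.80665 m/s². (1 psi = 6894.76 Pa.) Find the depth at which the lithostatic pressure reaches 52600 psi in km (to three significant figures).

13.0 km

h = P/(ρg) = 52600 psi / (2835 kg/m³ × 9.80665 m/s²) = 3.627×10^8 Pa / 27802 Pa/m = 13045 m
= 13.045 km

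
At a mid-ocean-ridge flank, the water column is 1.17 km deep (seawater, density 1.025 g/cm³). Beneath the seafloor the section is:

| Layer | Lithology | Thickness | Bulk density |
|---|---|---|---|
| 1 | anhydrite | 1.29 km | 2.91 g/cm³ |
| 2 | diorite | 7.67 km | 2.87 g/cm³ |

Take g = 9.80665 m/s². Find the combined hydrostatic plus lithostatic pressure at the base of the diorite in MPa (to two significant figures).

260 MPa

seawater: 1025 kg/m³ × 9.80665 m/s² × 1170 m = 1.176×10^7 Pa = 11.76 MPa
anhydrite: 2910 kg/m³ × 9.80665 m/s² × 1290 m = 3.681×10^7 Pa = 36.81 MPa
diorite: 2870 kg/m³ × 9.80665 m/s² × 7670 m = 2.159×10^8 Pa = 215.9 MPa
Total = 11.76 + 36.81 + 215.9 = 264.45 MPa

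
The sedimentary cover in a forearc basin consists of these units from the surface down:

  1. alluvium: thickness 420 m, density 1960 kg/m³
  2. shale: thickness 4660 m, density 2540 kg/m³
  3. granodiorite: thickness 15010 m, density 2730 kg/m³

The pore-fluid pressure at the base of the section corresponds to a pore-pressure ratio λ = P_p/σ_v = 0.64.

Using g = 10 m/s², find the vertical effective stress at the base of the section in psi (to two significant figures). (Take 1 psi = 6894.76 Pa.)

Overburden (lithostatic) stress σ_v:
alluvium: 1960 kg/m³ × 10 m/s² × 420 m = 8.232×10^6 Pa = 8.232 MPa
shale: 2540 kg/m³ × 10 m/s² × 4660 m = 1.184×10^8 Pa = 118.4 MPa
granodiorite: 2730 kg/m³ × 10 m/s² × 15010 m = 4.098×10^8 Pa = 409.8 MPa
Total = 8.232 + 118.4 + 409.8 = 536.37 MPa
Pore pressure P_p = λ·σ_v = 0.64 × 536.4 MPa = 343.3 MPa
Effective stress σ' = σ_v − P_p = 536.4 − 343.3 = 193.09 MPa = 28006 psi

28000 psi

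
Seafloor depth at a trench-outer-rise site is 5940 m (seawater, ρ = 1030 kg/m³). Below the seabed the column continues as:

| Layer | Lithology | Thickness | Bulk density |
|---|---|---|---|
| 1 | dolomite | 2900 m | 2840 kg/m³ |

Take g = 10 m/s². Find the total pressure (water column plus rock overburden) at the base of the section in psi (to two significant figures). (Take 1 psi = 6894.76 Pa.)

seawater: 1030 kg/m³ × 10 m/s² × 5940 m = 6.118×10^7 Pa = 8874 psi
dolomite: 2840 kg/m³ × 10 m/s² × 2900 m = 8.236×10^7 Pa = 11945 psi
Total = 8874 + 11945 = 20819 psi

21000 psi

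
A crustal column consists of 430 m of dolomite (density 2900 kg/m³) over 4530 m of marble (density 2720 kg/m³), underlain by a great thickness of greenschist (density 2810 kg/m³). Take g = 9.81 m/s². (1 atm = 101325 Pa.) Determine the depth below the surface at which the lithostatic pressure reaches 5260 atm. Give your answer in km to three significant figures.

Pressure at base of upper layers: 2900×9.81×430 + 2720×9.81×4530 = 1.331×10^8 Pa = 1314 atm
Remaining pressure to be supplied by greenschist: 5.330×10^8 − 1.331×10^8 = 3.999×10^8 Pa
Additional depth in greenschist = 3.999×10^8 Pa / (2810 kg/m³ × 9.81 m/s²) = 14506 m
Total depth = 4960 m + 14506 m = 19466 m
= 19.466 km

19.5 km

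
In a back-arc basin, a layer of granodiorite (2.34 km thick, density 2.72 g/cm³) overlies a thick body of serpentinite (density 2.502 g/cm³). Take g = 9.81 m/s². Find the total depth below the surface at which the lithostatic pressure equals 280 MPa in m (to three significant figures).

Pressure at base of upper layers: 2720×9.81×2340 = 6.244×10^7 Pa = 62.44 MPa
Remaining pressure to be supplied by serpentinite: 2.800×10^8 − 6.244×10^7 = 2.176×10^8 Pa
Additional depth in serpentinite = 2.176×10^8 Pa / (2502 kg/m³ × 9.81 m/s²) = 8863.9 m
Total depth = 2340 m + 8863.9 m = 11204 m

11200 m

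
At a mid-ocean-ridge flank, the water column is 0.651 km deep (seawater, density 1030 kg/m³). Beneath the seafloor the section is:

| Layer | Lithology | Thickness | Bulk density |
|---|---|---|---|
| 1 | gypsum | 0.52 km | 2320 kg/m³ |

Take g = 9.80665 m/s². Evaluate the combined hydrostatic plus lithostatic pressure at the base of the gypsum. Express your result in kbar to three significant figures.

seawater: 1030 kg/m³ × 9.80665 m/s² × 651 m = 6.576×10^6 Pa = 0.06576 kbar
gypsum: 2320 kg/m³ × 9.80665 m/s² × 520 m = 1.183×10^7 Pa = 0.1183 kbar
Total = 0.06576 + 0.1183 = 0.18406 kbar

0.184 kbar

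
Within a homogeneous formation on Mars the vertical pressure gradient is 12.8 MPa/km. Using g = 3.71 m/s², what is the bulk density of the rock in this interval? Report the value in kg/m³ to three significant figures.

3450 kg/m³

ρ = (dP/dz)/g = 12.8 MPa/km / 3.71 m/s² = 12800 Pa/m / 3.71 m/s² = 3450.1 kg/m³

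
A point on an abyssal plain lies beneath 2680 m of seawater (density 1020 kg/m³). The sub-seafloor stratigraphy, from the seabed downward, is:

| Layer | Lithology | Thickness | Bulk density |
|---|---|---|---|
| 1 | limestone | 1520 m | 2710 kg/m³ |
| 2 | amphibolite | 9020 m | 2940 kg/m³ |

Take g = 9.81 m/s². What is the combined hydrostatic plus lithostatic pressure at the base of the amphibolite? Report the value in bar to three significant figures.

seawater: 1020 kg/m³ × 9.81 m/s² × 2680 m = 2.682×10^7 Pa = 268.2 bar
limestone: 2710 kg/m³ × 9.81 m/s² × 1520 m = 4.041×10^7 Pa = 404.1 bar
amphibolite: 2940 kg/m³ × 9.81 m/s² × 9020 m = 2.601×10^8 Pa = 2601 bar
Total = 268.2 + 404.1 + 2601 = 3273.8 bar

3270 bar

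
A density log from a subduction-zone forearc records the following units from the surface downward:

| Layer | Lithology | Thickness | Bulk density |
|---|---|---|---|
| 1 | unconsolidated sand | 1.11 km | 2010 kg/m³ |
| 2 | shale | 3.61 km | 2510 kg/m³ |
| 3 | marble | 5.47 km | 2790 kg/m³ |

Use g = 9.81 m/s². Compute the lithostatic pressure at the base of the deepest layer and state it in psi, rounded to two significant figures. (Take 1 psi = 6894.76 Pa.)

38000 psi

unconsolidated sand: 2010 kg/m³ × 9.81 m/s² × 1110 m = 2.189×10^7 Pa = 3174 psi
shale: 2510 kg/m³ × 9.81 m/s² × 3610 m = 8.889×10^7 Pa = 12892 psi
marble: 2790 kg/m³ × 9.81 m/s² × 5470 m = 1.497×10^8 Pa = 21714 psi
Total = 3174 + 12892 + 21714 = 37781 psi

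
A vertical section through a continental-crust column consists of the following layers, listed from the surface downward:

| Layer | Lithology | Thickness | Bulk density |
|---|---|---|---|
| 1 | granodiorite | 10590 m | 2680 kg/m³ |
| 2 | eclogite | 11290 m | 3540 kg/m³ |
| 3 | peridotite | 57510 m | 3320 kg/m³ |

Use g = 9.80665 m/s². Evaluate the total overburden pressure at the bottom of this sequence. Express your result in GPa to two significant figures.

2.5 GPa

granodiorite: 2680 kg/m³ × 9.80665 m/s² × 10590 m = 2.783×10^8 Pa = 0.2783 GPa
eclogite: 3540 kg/m³ × 9.80665 m/s² × 11290 m = 3.919×10^8 Pa = 0.3919 GPa
peridotite: 3320 kg/m³ × 9.80665 m/s² × 57510 m = 1.872×10^9 Pa = 1.872 GPa
Total = 0.2783 + 0.3919 + 1.872 = 2.5427 GPa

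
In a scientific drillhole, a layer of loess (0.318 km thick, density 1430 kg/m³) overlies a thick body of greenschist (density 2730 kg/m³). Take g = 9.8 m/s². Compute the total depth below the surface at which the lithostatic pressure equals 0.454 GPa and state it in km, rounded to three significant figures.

17.1 km

Pressure at base of upper layers: 1430×9.8×318 = 4.456×10^6 Pa = 4.456×10^-3 GPa
Remaining pressure to be supplied by greenschist: 4.540×10^8 − 4.456×10^6 = 4.495×10^8 Pa
Additional depth in greenschist = 4.495×10^8 Pa / (2730 kg/m³ × 9.8 m/s²) = 16803 m
Total depth = 318 m + 16803 m = 17121 m
= 17.121 km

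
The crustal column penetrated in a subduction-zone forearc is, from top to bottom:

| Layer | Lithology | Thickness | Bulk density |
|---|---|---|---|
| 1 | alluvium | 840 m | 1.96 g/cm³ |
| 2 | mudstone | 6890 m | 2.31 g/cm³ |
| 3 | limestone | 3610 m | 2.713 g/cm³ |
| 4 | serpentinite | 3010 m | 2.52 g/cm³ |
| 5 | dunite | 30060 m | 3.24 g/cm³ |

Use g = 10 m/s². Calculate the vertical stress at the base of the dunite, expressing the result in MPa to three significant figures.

1320 MPa

alluvium: 1960 kg/m³ × 10 m/s² × 840 m = 1.646×10^7 Pa = 16.46 MPa
mudstone: 2310 kg/m³ × 10 m/s² × 6890 m = 1.592×10^8 Pa = 159.2 MPa
limestone: 2713 kg/m³ × 10 m/s² × 3610 m = 9.794×10^7 Pa = 97.94 MPa
serpentinite: 2520 kg/m³ × 10 m/s² × 3010 m = 7.585×10^7 Pa = 75.85 MPa
dunite: 3240 kg/m³ × 10 m/s² × 30060 m = 9.739×10^8 Pa = 973.9 MPa
Total = 16.46 + 159.2 + 97.94 + 75.85 + 973.9 = 1323.4 MPa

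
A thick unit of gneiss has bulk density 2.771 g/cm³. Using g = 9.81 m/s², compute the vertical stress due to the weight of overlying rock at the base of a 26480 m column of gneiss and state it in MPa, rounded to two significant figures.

720 MPa

gneiss: 2771 kg/m³ × 9.81 m/s² × 26480 m = 7.198×10^8 Pa = 719.8 MPa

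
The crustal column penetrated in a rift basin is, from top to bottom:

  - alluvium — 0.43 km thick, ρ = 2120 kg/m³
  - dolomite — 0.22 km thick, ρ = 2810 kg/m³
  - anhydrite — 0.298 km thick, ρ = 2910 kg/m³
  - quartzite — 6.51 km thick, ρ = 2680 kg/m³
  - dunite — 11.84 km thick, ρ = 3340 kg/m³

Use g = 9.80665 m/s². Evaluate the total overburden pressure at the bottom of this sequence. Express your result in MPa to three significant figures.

582 MPa

alluvium: 2120 kg/m³ × 9.80665 m/s² × 430 m = 8.940×10^6 Pa = 8.940 MPa
dolomite: 2810 kg/m³ × 9.80665 m/s² × 220 m = 6.062×10^6 Pa = 6.062 MPa
anhydrite: 2910 kg/m³ × 9.80665 m/s² × 298 m = 8.504×10^6 Pa = 8.504 MPa
quartzite: 2680 kg/m³ × 9.80665 m/s² × 6510 m = 1.711×10^8 Pa = 171.1 MPa
dunite: 3340 kg/m³ × 9.80665 m/s² × 11840 m = 3.878×10^8 Pa = 387.8 MPa
Total = 8.940 + 6.062 + 8.504 + 171.1 + 387.8 = 582.41 MPa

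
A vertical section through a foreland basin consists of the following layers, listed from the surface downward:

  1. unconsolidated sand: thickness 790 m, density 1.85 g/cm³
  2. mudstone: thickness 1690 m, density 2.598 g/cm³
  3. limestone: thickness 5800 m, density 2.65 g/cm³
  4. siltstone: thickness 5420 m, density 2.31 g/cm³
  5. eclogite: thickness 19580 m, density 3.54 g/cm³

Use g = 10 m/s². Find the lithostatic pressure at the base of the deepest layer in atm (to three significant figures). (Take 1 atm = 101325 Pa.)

10200 atm

unconsolidated sand: 1850 kg/m³ × 10 m/s² × 790 m = 1.462×10^7 Pa = 144.2 atm
mudstone: 2598 kg/m³ × 10 m/s² × 1690 m = 4.391×10^7 Pa = 433.3 atm
limestone: 2650 kg/m³ × 10 m/s² × 5800 m = 1.537×10^8 Pa = 1517 atm
siltstone: 2310 kg/m³ × 10 m/s² × 5420 m = 1.252×10^8 Pa = 1236 atm
eclogite: 3540 kg/m³ × 10 m/s² × 19580 m = 6.931×10^8 Pa = 6841 atm
Total = 144.2 + 433.3 + 1517 + 1236 + 6841 = 10171 atm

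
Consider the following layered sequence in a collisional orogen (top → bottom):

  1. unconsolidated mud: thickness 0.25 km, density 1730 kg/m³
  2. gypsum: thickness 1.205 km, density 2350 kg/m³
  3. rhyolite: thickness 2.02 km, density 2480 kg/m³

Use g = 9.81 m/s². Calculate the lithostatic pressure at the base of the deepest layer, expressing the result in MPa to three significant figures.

81.2 MPa

unconsolidated mud: 1730 kg/m³ × 9.81 m/s² × 250 m = 4.243×10^6 Pa = 4.243 MPa
gypsum: 2350 kg/m³ × 9.81 m/s² × 1205 m = 2.778×10^7 Pa = 27.78 MPa
rhyolite: 2480 kg/m³ × 9.81 m/s² × 2020 m = 4.914×10^7 Pa = 49.14 MPa
Total = 4.243 + 27.78 + 49.14 = 81.166 MPa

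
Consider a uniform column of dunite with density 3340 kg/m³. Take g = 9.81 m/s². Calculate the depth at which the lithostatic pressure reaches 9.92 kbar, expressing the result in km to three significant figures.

h = P/(ρg) = 9.92 kbar / (3340 kg/m³ × 9.81 m/s²) = 9.920×10^8 Pa / 32765 Pa/m = 30276 m
= 30.276 km

30.3 km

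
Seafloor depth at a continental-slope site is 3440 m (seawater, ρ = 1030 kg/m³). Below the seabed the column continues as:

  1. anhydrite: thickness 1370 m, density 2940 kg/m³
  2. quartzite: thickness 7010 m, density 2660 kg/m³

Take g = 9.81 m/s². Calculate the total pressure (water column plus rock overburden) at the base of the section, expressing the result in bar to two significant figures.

seawater: 1030 kg/m³ × 9.81 m/s² × 3440 m = 3.476×10^7 Pa = 347.6 bar
anhydrite: 2940 kg/m³ × 9.81 m/s² × 1370 m = 3.951×10^7 Pa = 395.1 bar
quartzite: 2660 kg/m³ × 9.81 m/s² × 7010 m = 1.829×10^8 Pa = 1829 bar
Total = 347.6 + 395.1 + 1829 = 2571.9 bar

2600 bar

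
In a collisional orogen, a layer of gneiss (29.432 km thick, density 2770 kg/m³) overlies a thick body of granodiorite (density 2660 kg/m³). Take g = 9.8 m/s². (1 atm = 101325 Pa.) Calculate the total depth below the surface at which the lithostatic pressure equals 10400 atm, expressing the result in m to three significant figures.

Pressure at base of upper layers: 2770×9.8×29432 = 7.990×10^8 Pa = 7885 atm
Remaining pressure to be supplied by granodiorite: 1.054×10^9 − 7.990×10^8 = 2.548×10^8 Pa
Additional depth in granodiorite = 2.548×10^8 Pa / (2660 kg/m³ × 9.8 m/s²) = 9775.2 m
Total depth = 29432 m + 9775.2 m = 39207 m

39200 m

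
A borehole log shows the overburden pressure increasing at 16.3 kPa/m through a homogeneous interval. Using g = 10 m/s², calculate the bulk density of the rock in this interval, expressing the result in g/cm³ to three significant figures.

ρ = (dP/dz)/g = 16.3 kPa/m / 10 m/s² = 16300 Pa/m / 10 m/s² = 1630.0 kg/m³
= 1.630 g/cm³

1.63 g/cm³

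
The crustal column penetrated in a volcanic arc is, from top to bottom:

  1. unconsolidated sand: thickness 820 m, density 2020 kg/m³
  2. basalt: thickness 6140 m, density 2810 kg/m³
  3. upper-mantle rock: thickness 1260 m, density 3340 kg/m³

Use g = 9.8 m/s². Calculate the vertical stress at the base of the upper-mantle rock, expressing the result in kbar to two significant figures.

2.3 kbar

unconsolidated sand: 2020 kg/m³ × 9.8 m/s² × 820 m = 1.623×10^7 Pa = 0.1623 kbar
basalt: 2810 kg/m³ × 9.8 m/s² × 6140 m = 1.691×10^8 Pa = 1.691 kbar
upper-mantle rock: 3340 kg/m³ × 9.8 m/s² × 1260 m = 4.124×10^7 Pa = 0.4124 kbar
Total = 0.1623 + 1.691 + 0.4124 = 2.2656 kbar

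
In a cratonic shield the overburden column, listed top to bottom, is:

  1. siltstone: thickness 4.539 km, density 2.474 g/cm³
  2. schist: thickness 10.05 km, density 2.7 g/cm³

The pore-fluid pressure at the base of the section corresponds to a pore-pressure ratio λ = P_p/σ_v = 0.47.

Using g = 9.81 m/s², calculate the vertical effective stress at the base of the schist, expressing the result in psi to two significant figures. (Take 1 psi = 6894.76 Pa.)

29000 psi

Overburden (lithostatic) stress σ_v:
siltstone: 2474 kg/m³ × 9.81 m/s² × 4539 m = 1.102×10^8 Pa = 110.2 MPa
schist: 2700 kg/m³ × 9.81 m/s² × 10050 m = 2.662×10^8 Pa = 266.2 MPa
Total = 110.2 + 266.2 = 376.36 MPa
Pore pressure P_p = λ·σ_v = 0.47 × 376.4 MPa = 176.9 MPa
Effective stress σ' = σ_v − P_p = 376.4 − 176.9 = 199.47 MPa = 28930 psi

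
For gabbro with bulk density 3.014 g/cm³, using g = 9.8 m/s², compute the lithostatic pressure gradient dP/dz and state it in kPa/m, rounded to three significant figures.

29.5 kPa/m

dP/dz = ρg = 3014 kg/m³ × 9.8 m/s² = 29537 Pa/m
= 29537 Pa/m × (1 kPa/m / 1000.0 Pa/m) = 29.537 kPa/m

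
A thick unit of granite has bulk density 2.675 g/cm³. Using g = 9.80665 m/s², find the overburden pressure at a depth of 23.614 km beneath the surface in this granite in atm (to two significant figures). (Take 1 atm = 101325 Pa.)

granite: 2675 kg/m³ × 9.80665 m/s² × 23614 m = 6.195×10^8 Pa = 6114 atm

6100 atm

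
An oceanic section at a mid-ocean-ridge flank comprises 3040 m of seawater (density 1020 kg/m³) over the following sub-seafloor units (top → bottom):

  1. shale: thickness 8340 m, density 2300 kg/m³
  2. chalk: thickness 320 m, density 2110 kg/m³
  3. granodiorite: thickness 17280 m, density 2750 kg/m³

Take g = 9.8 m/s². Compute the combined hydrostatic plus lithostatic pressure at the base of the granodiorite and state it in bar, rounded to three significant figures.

seawater: 1020 kg/m³ × 9.8 m/s² × 3040 m = 3.039×10^7 Pa = 303.9 bar
shale: 2300 kg/m³ × 9.8 m/s² × 8340 m = 1.880×10^8 Pa = 1880 bar
chalk: 2110 kg/m³ × 9.8 m/s² × 320 m = 6.617×10^6 Pa = 66.17 bar
granodiorite: 2750 kg/m³ × 9.8 m/s² × 17280 m = 4.657×10^8 Pa = 4657 bar
Total = 303.9 + 1880 + 66.17 + 4657 = 6906.8 bar

6910 bar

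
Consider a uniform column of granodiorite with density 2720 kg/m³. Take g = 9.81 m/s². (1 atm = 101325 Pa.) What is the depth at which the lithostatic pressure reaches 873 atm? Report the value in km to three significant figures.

3.32 km

h = P/(ρg) = 873 atm / (2720 kg/m³ × 9.81 m/s²) = 8.846×10^7 Pa / 26683 Pa/m = 3315.1 m
= 3.3151 km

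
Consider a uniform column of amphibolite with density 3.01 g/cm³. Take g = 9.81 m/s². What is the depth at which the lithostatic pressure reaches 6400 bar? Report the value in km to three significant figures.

21.7 km

h = P/(ρg) = 6400 bar / (3010 kg/m³ × 9.81 m/s²) = 6.400×10^8 Pa / 29528 Pa/m = 21674 m
= 21.674 km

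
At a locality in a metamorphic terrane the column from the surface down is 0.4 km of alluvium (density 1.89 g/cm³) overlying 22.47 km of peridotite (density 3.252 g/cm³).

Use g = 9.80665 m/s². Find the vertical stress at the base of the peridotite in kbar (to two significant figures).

alluvium: 1890 kg/m³ × 9.80665 m/s² × 400 m = 7.414×10^6 Pa = 0.07414 kbar
peridotite: 3252 kg/m³ × 9.80665 m/s² × 22470 m = 7.166×10^8 Pa = 7.166 kbar
Total = 0.07414 + 7.166 = 7.2401 kbar

7.2 kbar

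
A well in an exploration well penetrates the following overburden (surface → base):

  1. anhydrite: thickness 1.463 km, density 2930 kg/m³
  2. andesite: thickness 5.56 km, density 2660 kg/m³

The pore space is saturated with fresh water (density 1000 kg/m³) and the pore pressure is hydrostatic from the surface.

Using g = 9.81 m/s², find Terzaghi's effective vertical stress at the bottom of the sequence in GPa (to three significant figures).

Overburden (lithostatic) stress σ_v:
anhydrite: 2930 kg/m³ × 9.81 m/s² × 1463 m = 4.205×10^7 Pa = 42.05 MPa
andesite: 2660 kg/m³ × 9.81 m/s² × 5560 m = 1.451×10^8 Pa = 145.1 MPa
Total = 42.05 + 145.1 = 187.14 MPa
Pore pressure P_p = 1000 kg/m³ × 9.81 m/s² × 7023 m = 6.890×10^7 Pa = 68.90 MPa
Effective stress σ' = σ_v − P_p = 187.1 − 68.90 = 118.24 MPa = 0.11824 GPa

0.118 GPa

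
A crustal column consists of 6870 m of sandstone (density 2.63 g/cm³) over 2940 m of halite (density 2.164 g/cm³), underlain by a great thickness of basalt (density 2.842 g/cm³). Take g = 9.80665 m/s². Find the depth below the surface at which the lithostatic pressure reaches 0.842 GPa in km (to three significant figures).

Pressure at base of upper layers: 2630×9.80665×6870 + 2164×9.80665×2940 = 2.396×10^8 Pa = 0.2396 GPa
Remaining pressure to be supplied by basalt: 8.420×10^8 − 2.396×10^8 = 6.024×10^8 Pa
Additional depth in basalt = 6.024×10^8 Pa / (2842 kg/m³ × 9.80665 m/s²) = 21615 m
Total depth = 9810 m + 21615 m = 31425 m
= 31.425 km

31.4 km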